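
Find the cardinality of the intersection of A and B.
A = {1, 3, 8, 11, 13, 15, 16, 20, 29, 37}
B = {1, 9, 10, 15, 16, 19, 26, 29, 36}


Set A = {1, 3, 8, 11, 13, 15, 16, 20, 29, 37}
Set B = {1, 9, 10, 15, 16, 19, 26, 29, 36}
A ∩ B = {1, 15, 16, 29}
|A ∩ B| = 4

4


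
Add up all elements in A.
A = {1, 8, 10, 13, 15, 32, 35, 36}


Set A = {1, 8, 10, 13, 15, 32, 35, 36}
Sum = 1 + 8 + 10 + 13 + 15 + 32 + 35 + 36 = 150

150


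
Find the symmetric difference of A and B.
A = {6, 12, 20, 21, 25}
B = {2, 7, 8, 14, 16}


Set A = {6, 12, 20, 21, 25}
Set B = {2, 7, 8, 14, 16}
A △ B = (A \ B) ∪ (B \ A)
Elements in A but not B: {6, 12, 20, 21, 25}
Elements in B but not A: {2, 7, 8, 14, 16}
A △ B = {2, 6, 7, 8, 12, 14, 16, 20, 21, 25}

{2, 6, 7, 8, 12, 14, 16, 20, 21, 25}


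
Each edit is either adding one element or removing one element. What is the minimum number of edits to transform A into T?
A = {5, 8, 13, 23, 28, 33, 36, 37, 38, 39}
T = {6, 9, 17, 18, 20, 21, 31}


Set A = {5, 8, 13, 23, 28, 33, 36, 37, 38, 39}
Set T = {6, 9, 17, 18, 20, 21, 31}
Elements to remove from A (in A, not in T): {5, 8, 13, 23, 28, 33, 36, 37, 38, 39} → 10 removals
Elements to add to A (in T, not in A): {6, 9, 17, 18, 20, 21, 31} → 7 additions
Total edits = 10 + 7 = 17

17


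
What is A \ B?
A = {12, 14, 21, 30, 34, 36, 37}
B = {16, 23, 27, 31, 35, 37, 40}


Set A = {12, 14, 21, 30, 34, 36, 37}
Set B = {16, 23, 27, 31, 35, 37, 40}
A \ B includes elements in A that are not in B.
Check each element of A:
12 (not in B, keep), 14 (not in B, keep), 21 (not in B, keep), 30 (not in B, keep), 34 (not in B, keep), 36 (not in B, keep), 37 (in B, remove)
A \ B = {12, 14, 21, 30, 34, 36}

{12, 14, 21, 30, 34, 36}


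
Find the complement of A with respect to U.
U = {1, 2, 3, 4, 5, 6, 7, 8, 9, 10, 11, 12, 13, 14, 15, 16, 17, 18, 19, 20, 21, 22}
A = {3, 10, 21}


Universal set U = {1, 2, 3, 4, 5, 6, 7, 8, 9, 10, 11, 12, 13, 14, 15, 16, 17, 18, 19, 20, 21, 22}
Set A = {3, 10, 21}
A' = U \ A = elements in U but not in A
Checking each element of U:
1 (not in A, include), 2 (not in A, include), 3 (in A, exclude), 4 (not in A, include), 5 (not in A, include), 6 (not in A, include), 7 (not in A, include), 8 (not in A, include), 9 (not in A, include), 10 (in A, exclude), 11 (not in A, include), 12 (not in A, include), 13 (not in A, include), 14 (not in A, include), 15 (not in A, include), 16 (not in A, include), 17 (not in A, include), 18 (not in A, include), 19 (not in A, include), 20 (not in A, include), 21 (in A, exclude), 22 (not in A, include)
A' = {1, 2, 4, 5, 6, 7, 8, 9, 11, 12, 13, 14, 15, 16, 17, 18, 19, 20, 22}

{1, 2, 4, 5, 6, 7, 8, 9, 11, 12, 13, 14, 15, 16, 17, 18, 19, 20, 22}


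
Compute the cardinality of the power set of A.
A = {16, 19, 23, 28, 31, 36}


Set A = {16, 19, 23, 28, 31, 36}
|A| = 6
The power set P(A) contains all subsets of A.
|P(A)| = 2^|A| = 2^6 = 64

64


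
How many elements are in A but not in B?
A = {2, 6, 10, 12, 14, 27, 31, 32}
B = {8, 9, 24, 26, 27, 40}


Set A = {2, 6, 10, 12, 14, 27, 31, 32}
Set B = {8, 9, 24, 26, 27, 40}
A \ B = {2, 6, 10, 12, 14, 31, 32}
|A \ B| = 7

7


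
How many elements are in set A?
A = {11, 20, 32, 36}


Set A = {11, 20, 32, 36}
Listing elements: 11, 20, 32, 36
Counting: 4 elements
|A| = 4

4


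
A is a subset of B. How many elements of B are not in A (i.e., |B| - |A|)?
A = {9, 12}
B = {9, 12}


Set A = {9, 12}, |A| = 2
Set B = {9, 12}, |B| = 2
Since A ⊆ B: B \ A = {}
|B| - |A| = 2 - 2 = 0

0


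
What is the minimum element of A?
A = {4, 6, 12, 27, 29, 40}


Set A = {4, 6, 12, 27, 29, 40}
Elements in ascending order: 4, 6, 12, 27, 29, 40
The smallest element is 4.

4


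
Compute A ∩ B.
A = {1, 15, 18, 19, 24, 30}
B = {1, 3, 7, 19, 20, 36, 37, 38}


Set A = {1, 15, 18, 19, 24, 30}
Set B = {1, 3, 7, 19, 20, 36, 37, 38}
A ∩ B includes only elements in both sets.
Check each element of A against B:
1 ✓, 15 ✗, 18 ✗, 19 ✓, 24 ✗, 30 ✗
A ∩ B = {1, 19}

{1, 19}


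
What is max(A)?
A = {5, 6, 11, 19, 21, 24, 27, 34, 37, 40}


Set A = {5, 6, 11, 19, 21, 24, 27, 34, 37, 40}
Elements in ascending order: 5, 6, 11, 19, 21, 24, 27, 34, 37, 40
The largest element is 40.

40


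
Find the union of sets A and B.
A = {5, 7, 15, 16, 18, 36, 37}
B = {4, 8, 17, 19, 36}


Set A = {5, 7, 15, 16, 18, 36, 37}
Set B = {4, 8, 17, 19, 36}
A ∪ B includes all elements in either set.
Elements from A: {5, 7, 15, 16, 18, 36, 37}
Elements from B not already included: {4, 8, 17, 19}
A ∪ B = {4, 5, 7, 8, 15, 16, 17, 18, 19, 36, 37}

{4, 5, 7, 8, 15, 16, 17, 18, 19, 36, 37}


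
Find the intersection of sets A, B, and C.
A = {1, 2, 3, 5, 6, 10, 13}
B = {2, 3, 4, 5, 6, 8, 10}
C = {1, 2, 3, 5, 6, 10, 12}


Set A = {1, 2, 3, 5, 6, 10, 13}
Set B = {2, 3, 4, 5, 6, 8, 10}
Set C = {1, 2, 3, 5, 6, 10, 12}
First, A ∩ B = {2, 3, 5, 6, 10}
Then, (A ∩ B) ∩ C = {2, 3, 5, 6, 10}

{2, 3, 5, 6, 10}


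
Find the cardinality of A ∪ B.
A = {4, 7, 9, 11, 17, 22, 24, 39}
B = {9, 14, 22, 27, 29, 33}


Set A = {4, 7, 9, 11, 17, 22, 24, 39}, |A| = 8
Set B = {9, 14, 22, 27, 29, 33}, |B| = 6
A ∩ B = {9, 22}, |A ∩ B| = 2
|A ∪ B| = |A| + |B| - |A ∩ B| = 8 + 6 - 2 = 12

12


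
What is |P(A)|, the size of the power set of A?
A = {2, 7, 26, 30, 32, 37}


Set A = {2, 7, 26, 30, 32, 37}
|A| = 6
The power set P(A) contains all subsets of A.
|P(A)| = 2^|A| = 2^6 = 64

64


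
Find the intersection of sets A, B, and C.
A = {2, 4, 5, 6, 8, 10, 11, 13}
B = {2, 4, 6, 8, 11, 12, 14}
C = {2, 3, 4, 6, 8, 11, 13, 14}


Set A = {2, 4, 5, 6, 8, 10, 11, 13}
Set B = {2, 4, 6, 8, 11, 12, 14}
Set C = {2, 3, 4, 6, 8, 11, 13, 14}
First, A ∩ B = {2, 4, 6, 8, 11}
Then, (A ∩ B) ∩ C = {2, 4, 6, 8, 11}

{2, 4, 6, 8, 11}


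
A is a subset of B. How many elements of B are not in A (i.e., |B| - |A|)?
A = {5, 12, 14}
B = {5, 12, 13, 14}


Set A = {5, 12, 14}, |A| = 3
Set B = {5, 12, 13, 14}, |B| = 4
Since A ⊆ B: B \ A = {13}
|B| - |A| = 4 - 3 = 1

1


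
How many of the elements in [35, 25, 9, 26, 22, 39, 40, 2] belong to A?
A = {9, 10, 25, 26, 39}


Set A = {9, 10, 25, 26, 39}
Candidates: [35, 25, 9, 26, 22, 39, 40, 2]
Check each candidate:
35 ∉ A, 25 ∈ A, 9 ∈ A, 26 ∈ A, 22 ∉ A, 39 ∈ A, 40 ∉ A, 2 ∉ A
Count of candidates in A: 4

4


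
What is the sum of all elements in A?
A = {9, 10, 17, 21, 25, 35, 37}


Set A = {9, 10, 17, 21, 25, 35, 37}
Sum = 9 + 10 + 17 + 21 + 25 + 35 + 37 = 154

154


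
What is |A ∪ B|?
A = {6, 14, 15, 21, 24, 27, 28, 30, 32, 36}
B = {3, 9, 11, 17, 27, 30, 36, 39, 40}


Set A = {6, 14, 15, 21, 24, 27, 28, 30, 32, 36}, |A| = 10
Set B = {3, 9, 11, 17, 27, 30, 36, 39, 40}, |B| = 9
A ∩ B = {27, 30, 36}, |A ∩ B| = 3
|A ∪ B| = |A| + |B| - |A ∩ B| = 10 + 9 - 3 = 16

16


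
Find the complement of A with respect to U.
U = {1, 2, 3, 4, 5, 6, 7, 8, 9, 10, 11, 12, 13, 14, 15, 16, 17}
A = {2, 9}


Universal set U = {1, 2, 3, 4, 5, 6, 7, 8, 9, 10, 11, 12, 13, 14, 15, 16, 17}
Set A = {2, 9}
A' = U \ A = elements in U but not in A
Checking each element of U:
1 (not in A, include), 2 (in A, exclude), 3 (not in A, include), 4 (not in A, include), 5 (not in A, include), 6 (not in A, include), 7 (not in A, include), 8 (not in A, include), 9 (in A, exclude), 10 (not in A, include), 11 (not in A, include), 12 (not in A, include), 13 (not in A, include), 14 (not in A, include), 15 (not in A, include), 16 (not in A, include), 17 (not in A, include)
A' = {1, 3, 4, 5, 6, 7, 8, 10, 11, 12, 13, 14, 15, 16, 17}

{1, 3, 4, 5, 6, 7, 8, 10, 11, 12, 13, 14, 15, 16, 17}


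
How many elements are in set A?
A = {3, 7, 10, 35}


Set A = {3, 7, 10, 35}
Listing elements: 3, 7, 10, 35
Counting: 4 elements
|A| = 4

4


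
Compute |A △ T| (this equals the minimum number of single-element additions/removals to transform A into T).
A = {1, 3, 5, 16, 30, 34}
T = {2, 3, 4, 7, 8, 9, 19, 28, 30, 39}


Set A = {1, 3, 5, 16, 30, 34}
Set T = {2, 3, 4, 7, 8, 9, 19, 28, 30, 39}
Elements to remove from A (in A, not in T): {1, 5, 16, 34} → 4 removals
Elements to add to A (in T, not in A): {2, 4, 7, 8, 9, 19, 28, 39} → 8 additions
Total edits = 4 + 8 = 12

12


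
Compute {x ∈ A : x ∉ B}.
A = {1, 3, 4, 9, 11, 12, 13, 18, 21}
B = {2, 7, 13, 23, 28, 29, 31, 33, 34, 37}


Set A = {1, 3, 4, 9, 11, 12, 13, 18, 21}
Set B = {2, 7, 13, 23, 28, 29, 31, 33, 34, 37}
Check each element of A against B:
1 ∉ B (include), 3 ∉ B (include), 4 ∉ B (include), 9 ∉ B (include), 11 ∉ B (include), 12 ∉ B (include), 13 ∈ B, 18 ∉ B (include), 21 ∉ B (include)
Elements of A not in B: {1, 3, 4, 9, 11, 12, 18, 21}

{1, 3, 4, 9, 11, 12, 18, 21}


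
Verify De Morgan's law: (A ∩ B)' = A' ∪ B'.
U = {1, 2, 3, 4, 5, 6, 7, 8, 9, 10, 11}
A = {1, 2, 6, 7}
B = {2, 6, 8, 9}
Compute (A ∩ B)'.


U = {1, 2, 3, 4, 5, 6, 7, 8, 9, 10, 11}
A = {1, 2, 6, 7}, B = {2, 6, 8, 9}
A ∩ B = {2, 6}
(A ∩ B)' = U \ (A ∩ B) = {1, 3, 4, 5, 7, 8, 9, 10, 11}
Verification via A' ∪ B': A' = {3, 4, 5, 8, 9, 10, 11}, B' = {1, 3, 4, 5, 7, 10, 11}
A' ∪ B' = {1, 3, 4, 5, 7, 8, 9, 10, 11} ✓

{1, 3, 4, 5, 7, 8, 9, 10, 11}


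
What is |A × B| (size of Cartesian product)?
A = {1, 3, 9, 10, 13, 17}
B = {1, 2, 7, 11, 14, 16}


Set A = {1, 3, 9, 10, 13, 17} has 6 elements.
Set B = {1, 2, 7, 11, 14, 16} has 6 elements.
|A × B| = |A| × |B| = 6 × 6 = 36

36


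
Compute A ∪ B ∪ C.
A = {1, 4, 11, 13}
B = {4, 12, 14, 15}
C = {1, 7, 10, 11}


Set A = {1, 4, 11, 13}
Set B = {4, 12, 14, 15}
Set C = {1, 7, 10, 11}
First, A ∪ B = {1, 4, 11, 12, 13, 14, 15}
Then, (A ∪ B) ∪ C = {1, 4, 7, 10, 11, 12, 13, 14, 15}

{1, 4, 7, 10, 11, 12, 13, 14, 15}


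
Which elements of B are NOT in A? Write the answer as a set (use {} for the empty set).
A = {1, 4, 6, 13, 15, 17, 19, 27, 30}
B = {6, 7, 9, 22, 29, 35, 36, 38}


Set A = {1, 4, 6, 13, 15, 17, 19, 27, 30}
Set B = {6, 7, 9, 22, 29, 35, 36, 38}
Check each element of B against A:
6 ∈ A, 7 ∉ A (include), 9 ∉ A (include), 22 ∉ A (include), 29 ∉ A (include), 35 ∉ A (include), 36 ∉ A (include), 38 ∉ A (include)
Elements of B not in A: {7, 9, 22, 29, 35, 36, 38}

{7, 9, 22, 29, 35, 36, 38}


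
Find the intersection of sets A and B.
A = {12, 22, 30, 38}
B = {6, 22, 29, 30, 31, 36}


Set A = {12, 22, 30, 38}
Set B = {6, 22, 29, 30, 31, 36}
A ∩ B includes only elements in both sets.
Check each element of A against B:
12 ✗, 22 ✓, 30 ✓, 38 ✗
A ∩ B = {22, 30}

{22, 30}


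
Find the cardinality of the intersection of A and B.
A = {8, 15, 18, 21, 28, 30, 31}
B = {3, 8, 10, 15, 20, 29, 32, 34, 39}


Set A = {8, 15, 18, 21, 28, 30, 31}
Set B = {3, 8, 10, 15, 20, 29, 32, 34, 39}
A ∩ B = {8, 15}
|A ∩ B| = 2

2


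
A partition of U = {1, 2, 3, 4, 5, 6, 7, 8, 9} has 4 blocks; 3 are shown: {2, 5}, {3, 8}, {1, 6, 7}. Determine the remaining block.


U = {1, 2, 3, 4, 5, 6, 7, 8, 9}
Shown blocks: {2, 5}, {3, 8}, {1, 6, 7}
A partition's blocks are pairwise disjoint and cover U, so the missing block = U \ (union of shown blocks).
Union of shown blocks: {1, 2, 3, 5, 6, 7, 8}
Missing block = U \ (union) = {4, 9}

{4, 9}


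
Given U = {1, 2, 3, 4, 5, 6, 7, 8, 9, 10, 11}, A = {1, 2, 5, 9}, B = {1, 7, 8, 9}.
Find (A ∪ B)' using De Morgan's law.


U = {1, 2, 3, 4, 5, 6, 7, 8, 9, 10, 11}
A = {1, 2, 5, 9}, B = {1, 7, 8, 9}
A ∪ B = {1, 2, 5, 7, 8, 9}
(A ∪ B)' = U \ (A ∪ B) = {3, 4, 6, 10, 11}
Verification via A' ∩ B': A' = {3, 4, 6, 7, 8, 10, 11}, B' = {2, 3, 4, 5, 6, 10, 11}
A' ∩ B' = {3, 4, 6, 10, 11} ✓

{3, 4, 6, 10, 11}


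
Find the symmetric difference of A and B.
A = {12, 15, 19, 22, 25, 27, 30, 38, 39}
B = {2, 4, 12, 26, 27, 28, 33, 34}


Set A = {12, 15, 19, 22, 25, 27, 30, 38, 39}
Set B = {2, 4, 12, 26, 27, 28, 33, 34}
A △ B = (A \ B) ∪ (B \ A)
Elements in A but not B: {15, 19, 22, 25, 30, 38, 39}
Elements in B but not A: {2, 4, 26, 28, 33, 34}
A △ B = {2, 4, 15, 19, 22, 25, 26, 28, 30, 33, 34, 38, 39}

{2, 4, 15, 19, 22, 25, 26, 28, 30, 33, 34, 38, 39}


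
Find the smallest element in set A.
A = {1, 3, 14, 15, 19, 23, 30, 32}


Set A = {1, 3, 14, 15, 19, 23, 30, 32}
Elements in ascending order: 1, 3, 14, 15, 19, 23, 30, 32
The smallest element is 1.

1


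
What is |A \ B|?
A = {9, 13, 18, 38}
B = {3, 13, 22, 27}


Set A = {9, 13, 18, 38}
Set B = {3, 13, 22, 27}
A \ B = {9, 18, 38}
|A \ B| = 3

3


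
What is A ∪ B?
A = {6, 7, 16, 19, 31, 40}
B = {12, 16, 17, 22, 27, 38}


Set A = {6, 7, 16, 19, 31, 40}
Set B = {12, 16, 17, 22, 27, 38}
A ∪ B includes all elements in either set.
Elements from A: {6, 7, 16, 19, 31, 40}
Elements from B not already included: {12, 17, 22, 27, 38}
A ∪ B = {6, 7, 12, 16, 17, 19, 22, 27, 31, 38, 40}

{6, 7, 12, 16, 17, 19, 22, 27, 31, 38, 40}


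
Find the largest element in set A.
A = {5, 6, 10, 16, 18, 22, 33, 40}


Set A = {5, 6, 10, 16, 18, 22, 33, 40}
Elements in ascending order: 5, 6, 10, 16, 18, 22, 33, 40
The largest element is 40.

40


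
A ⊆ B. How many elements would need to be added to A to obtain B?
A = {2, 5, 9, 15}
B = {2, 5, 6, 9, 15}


Set A = {2, 5, 9, 15}, |A| = 4
Set B = {2, 5, 6, 9, 15}, |B| = 5
Since A ⊆ B: B \ A = {6}
|B| - |A| = 5 - 4 = 1

1


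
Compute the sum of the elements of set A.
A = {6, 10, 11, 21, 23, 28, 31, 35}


Set A = {6, 10, 11, 21, 23, 28, 31, 35}
Sum = 6 + 10 + 11 + 21 + 23 + 28 + 31 + 35 = 165

165


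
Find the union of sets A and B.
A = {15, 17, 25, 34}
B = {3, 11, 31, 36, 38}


Set A = {15, 17, 25, 34}
Set B = {3, 11, 31, 36, 38}
A ∪ B includes all elements in either set.
Elements from A: {15, 17, 25, 34}
Elements from B not already included: {3, 11, 31, 36, 38}
A ∪ B = {3, 11, 15, 17, 25, 31, 34, 36, 38}

{3, 11, 15, 17, 25, 31, 34, 36, 38}


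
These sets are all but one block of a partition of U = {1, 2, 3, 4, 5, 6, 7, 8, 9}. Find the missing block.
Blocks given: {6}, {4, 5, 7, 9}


U = {1, 2, 3, 4, 5, 6, 7, 8, 9}
Shown blocks: {6}, {4, 5, 7, 9}
A partition's blocks are pairwise disjoint and cover U, so the missing block = U \ (union of shown blocks).
Union of shown blocks: {4, 5, 6, 7, 9}
Missing block = U \ (union) = {1, 2, 3, 8}

{1, 2, 3, 8}


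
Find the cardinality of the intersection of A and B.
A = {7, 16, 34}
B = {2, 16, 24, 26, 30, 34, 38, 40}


Set A = {7, 16, 34}
Set B = {2, 16, 24, 26, 30, 34, 38, 40}
A ∩ B = {16, 34}
|A ∩ B| = 2

2


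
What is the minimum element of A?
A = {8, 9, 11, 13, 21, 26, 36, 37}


Set A = {8, 9, 11, 13, 21, 26, 36, 37}
Elements in ascending order: 8, 9, 11, 13, 21, 26, 36, 37
The smallest element is 8.

8


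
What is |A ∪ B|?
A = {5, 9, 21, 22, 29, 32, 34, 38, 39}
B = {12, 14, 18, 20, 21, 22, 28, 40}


Set A = {5, 9, 21, 22, 29, 32, 34, 38, 39}, |A| = 9
Set B = {12, 14, 18, 20, 21, 22, 28, 40}, |B| = 8
A ∩ B = {21, 22}, |A ∩ B| = 2
|A ∪ B| = |A| + |B| - |A ∩ B| = 9 + 8 - 2 = 15

15


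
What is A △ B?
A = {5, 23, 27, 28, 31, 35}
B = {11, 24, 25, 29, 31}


Set A = {5, 23, 27, 28, 31, 35}
Set B = {11, 24, 25, 29, 31}
A △ B = (A \ B) ∪ (B \ A)
Elements in A but not B: {5, 23, 27, 28, 35}
Elements in B but not A: {11, 24, 25, 29}
A △ B = {5, 11, 23, 24, 25, 27, 28, 29, 35}

{5, 11, 23, 24, 25, 27, 28, 29, 35}


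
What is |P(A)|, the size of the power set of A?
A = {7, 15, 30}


Set A = {7, 15, 30}
|A| = 3
The power set P(A) contains all subsets of A.
|P(A)| = 2^|A| = 2^3 = 8

8


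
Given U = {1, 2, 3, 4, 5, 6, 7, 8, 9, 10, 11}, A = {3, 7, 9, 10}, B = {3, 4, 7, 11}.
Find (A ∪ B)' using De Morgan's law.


U = {1, 2, 3, 4, 5, 6, 7, 8, 9, 10, 11}
A = {3, 7, 9, 10}, B = {3, 4, 7, 11}
A ∪ B = {3, 4, 7, 9, 10, 11}
(A ∪ B)' = U \ (A ∪ B) = {1, 2, 5, 6, 8}
Verification via A' ∩ B': A' = {1, 2, 4, 5, 6, 8, 11}, B' = {1, 2, 5, 6, 8, 9, 10}
A' ∩ B' = {1, 2, 5, 6, 8} ✓

{1, 2, 5, 6, 8}


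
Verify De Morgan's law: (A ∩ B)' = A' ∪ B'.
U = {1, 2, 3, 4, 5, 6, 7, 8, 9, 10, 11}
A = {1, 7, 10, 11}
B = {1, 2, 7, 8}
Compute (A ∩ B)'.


U = {1, 2, 3, 4, 5, 6, 7, 8, 9, 10, 11}
A = {1, 7, 10, 11}, B = {1, 2, 7, 8}
A ∩ B = {1, 7}
(A ∩ B)' = U \ (A ∩ B) = {2, 3, 4, 5, 6, 8, 9, 10, 11}
Verification via A' ∪ B': A' = {2, 3, 4, 5, 6, 8, 9}, B' = {3, 4, 5, 6, 9, 10, 11}
A' ∪ B' = {2, 3, 4, 5, 6, 8, 9, 10, 11} ✓

{2, 3, 4, 5, 6, 8, 9, 10, 11}


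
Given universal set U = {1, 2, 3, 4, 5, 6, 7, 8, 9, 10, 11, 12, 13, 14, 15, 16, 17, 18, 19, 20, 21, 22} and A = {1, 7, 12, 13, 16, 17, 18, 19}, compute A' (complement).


Universal set U = {1, 2, 3, 4, 5, 6, 7, 8, 9, 10, 11, 12, 13, 14, 15, 16, 17, 18, 19, 20, 21, 22}
Set A = {1, 7, 12, 13, 16, 17, 18, 19}
A' = U \ A = elements in U but not in A
Checking each element of U:
1 (in A, exclude), 2 (not in A, include), 3 (not in A, include), 4 (not in A, include), 5 (not in A, include), 6 (not in A, include), 7 (in A, exclude), 8 (not in A, include), 9 (not in A, include), 10 (not in A, include), 11 (not in A, include), 12 (in A, exclude), 13 (in A, exclude), 14 (not in A, include), 15 (not in A, include), 16 (in A, exclude), 17 (in A, exclude), 18 (in A, exclude), 19 (in A, exclude), 20 (not in A, include), 21 (not in A, include), 22 (not in A, include)
A' = {2, 3, 4, 5, 6, 8, 9, 10, 11, 14, 15, 20, 21, 22}

{2, 3, 4, 5, 6, 8, 9, 10, 11, 14, 15, 20, 21, 22}


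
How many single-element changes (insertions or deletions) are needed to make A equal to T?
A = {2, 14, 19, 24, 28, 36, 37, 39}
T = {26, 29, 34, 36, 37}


Set A = {2, 14, 19, 24, 28, 36, 37, 39}
Set T = {26, 29, 34, 36, 37}
Elements to remove from A (in A, not in T): {2, 14, 19, 24, 28, 39} → 6 removals
Elements to add to A (in T, not in A): {26, 29, 34} → 3 additions
Total edits = 6 + 3 = 9

9


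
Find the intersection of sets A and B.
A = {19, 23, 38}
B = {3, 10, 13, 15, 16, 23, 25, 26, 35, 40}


Set A = {19, 23, 38}
Set B = {3, 10, 13, 15, 16, 23, 25, 26, 35, 40}
A ∩ B includes only elements in both sets.
Check each element of A against B:
19 ✗, 23 ✓, 38 ✗
A ∩ B = {23}

{23}


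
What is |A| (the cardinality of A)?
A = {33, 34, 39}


Set A = {33, 34, 39}
Listing elements: 33, 34, 39
Counting: 3 elements
|A| = 3

3


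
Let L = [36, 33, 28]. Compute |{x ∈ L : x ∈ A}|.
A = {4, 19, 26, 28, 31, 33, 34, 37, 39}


Set A = {4, 19, 26, 28, 31, 33, 34, 37, 39}
Candidates: [36, 33, 28]
Check each candidate:
36 ∉ A, 33 ∈ A, 28 ∈ A
Count of candidates in A: 2

2


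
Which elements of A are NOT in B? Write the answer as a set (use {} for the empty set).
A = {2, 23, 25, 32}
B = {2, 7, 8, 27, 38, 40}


Set A = {2, 23, 25, 32}
Set B = {2, 7, 8, 27, 38, 40}
Check each element of A against B:
2 ∈ B, 23 ∉ B (include), 25 ∉ B (include), 32 ∉ B (include)
Elements of A not in B: {23, 25, 32}

{23, 25, 32}


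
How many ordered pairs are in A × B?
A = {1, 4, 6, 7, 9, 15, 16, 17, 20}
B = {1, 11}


Set A = {1, 4, 6, 7, 9, 15, 16, 17, 20} has 9 elements.
Set B = {1, 11} has 2 elements.
|A × B| = |A| × |B| = 9 × 2 = 18

18


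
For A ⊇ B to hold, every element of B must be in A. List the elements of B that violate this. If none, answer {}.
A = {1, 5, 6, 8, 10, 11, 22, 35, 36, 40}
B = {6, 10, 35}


Set A = {1, 5, 6, 8, 10, 11, 22, 35, 36, 40}
Set B = {6, 10, 35}
Check each element of B against A:
6 ∈ A, 10 ∈ A, 35 ∈ A
Elements of B not in A: {}

{}


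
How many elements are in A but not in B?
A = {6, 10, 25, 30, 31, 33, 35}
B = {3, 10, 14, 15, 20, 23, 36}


Set A = {6, 10, 25, 30, 31, 33, 35}
Set B = {3, 10, 14, 15, 20, 23, 36}
A \ B = {6, 25, 30, 31, 33, 35}
|A \ B| = 6

6


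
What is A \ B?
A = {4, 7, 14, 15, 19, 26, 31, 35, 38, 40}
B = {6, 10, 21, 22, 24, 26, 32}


Set A = {4, 7, 14, 15, 19, 26, 31, 35, 38, 40}
Set B = {6, 10, 21, 22, 24, 26, 32}
A \ B includes elements in A that are not in B.
Check each element of A:
4 (not in B, keep), 7 (not in B, keep), 14 (not in B, keep), 15 (not in B, keep), 19 (not in B, keep), 26 (in B, remove), 31 (not in B, keep), 35 (not in B, keep), 38 (not in B, keep), 40 (not in B, keep)
A \ B = {4, 7, 14, 15, 19, 31, 35, 38, 40}

{4, 7, 14, 15, 19, 31, 35, 38, 40}


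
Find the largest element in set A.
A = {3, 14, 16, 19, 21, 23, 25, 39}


Set A = {3, 14, 16, 19, 21, 23, 25, 39}
Elements in ascending order: 3, 14, 16, 19, 21, 23, 25, 39
The largest element is 39.

39


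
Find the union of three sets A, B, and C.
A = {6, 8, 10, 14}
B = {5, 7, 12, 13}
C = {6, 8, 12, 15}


Set A = {6, 8, 10, 14}
Set B = {5, 7, 12, 13}
Set C = {6, 8, 12, 15}
First, A ∪ B = {5, 6, 7, 8, 10, 12, 13, 14}
Then, (A ∪ B) ∪ C = {5, 6, 7, 8, 10, 12, 13, 14, 15}

{5, 6, 7, 8, 10, 12, 13, 14, 15}


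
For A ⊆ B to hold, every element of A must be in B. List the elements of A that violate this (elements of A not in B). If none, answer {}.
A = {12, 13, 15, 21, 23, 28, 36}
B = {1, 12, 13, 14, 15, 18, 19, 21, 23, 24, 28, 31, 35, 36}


Set A = {12, 13, 15, 21, 23, 28, 36}
Set B = {1, 12, 13, 14, 15, 18, 19, 21, 23, 24, 28, 31, 35, 36}
Check each element of A against B:
12 ∈ B, 13 ∈ B, 15 ∈ B, 21 ∈ B, 23 ∈ B, 28 ∈ B, 36 ∈ B
Elements of A not in B: {}

{}


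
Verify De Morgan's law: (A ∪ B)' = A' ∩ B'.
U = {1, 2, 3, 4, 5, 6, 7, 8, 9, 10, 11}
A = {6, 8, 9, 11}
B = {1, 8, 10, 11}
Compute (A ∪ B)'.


U = {1, 2, 3, 4, 5, 6, 7, 8, 9, 10, 11}
A = {6, 8, 9, 11}, B = {1, 8, 10, 11}
A ∪ B = {1, 6, 8, 9, 10, 11}
(A ∪ B)' = U \ (A ∪ B) = {2, 3, 4, 5, 7}
Verification via A' ∩ B': A' = {1, 2, 3, 4, 5, 7, 10}, B' = {2, 3, 4, 5, 6, 7, 9}
A' ∩ B' = {2, 3, 4, 5, 7} ✓

{2, 3, 4, 5, 7}


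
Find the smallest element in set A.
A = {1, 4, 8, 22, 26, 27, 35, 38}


Set A = {1, 4, 8, 22, 26, 27, 35, 38}
Elements in ascending order: 1, 4, 8, 22, 26, 27, 35, 38
The smallest element is 1.

1


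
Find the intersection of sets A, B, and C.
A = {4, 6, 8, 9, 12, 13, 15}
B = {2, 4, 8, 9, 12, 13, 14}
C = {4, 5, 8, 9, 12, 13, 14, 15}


Set A = {4, 6, 8, 9, 12, 13, 15}
Set B = {2, 4, 8, 9, 12, 13, 14}
Set C = {4, 5, 8, 9, 12, 13, 14, 15}
First, A ∩ B = {4, 8, 9, 12, 13}
Then, (A ∩ B) ∩ C = {4, 8, 9, 12, 13}

{4, 8, 9, 12, 13}


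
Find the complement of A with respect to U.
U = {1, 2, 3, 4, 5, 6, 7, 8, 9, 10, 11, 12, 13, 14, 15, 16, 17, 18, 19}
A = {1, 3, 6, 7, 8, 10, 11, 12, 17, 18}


Universal set U = {1, 2, 3, 4, 5, 6, 7, 8, 9, 10, 11, 12, 13, 14, 15, 16, 17, 18, 19}
Set A = {1, 3, 6, 7, 8, 10, 11, 12, 17, 18}
A' = U \ A = elements in U but not in A
Checking each element of U:
1 (in A, exclude), 2 (not in A, include), 3 (in A, exclude), 4 (not in A, include), 5 (not in A, include), 6 (in A, exclude), 7 (in A, exclude), 8 (in A, exclude), 9 (not in A, include), 10 (in A, exclude), 11 (in A, exclude), 12 (in A, exclude), 13 (not in A, include), 14 (not in A, include), 15 (not in A, include), 16 (not in A, include), 17 (in A, exclude), 18 (in A, exclude), 19 (not in A, include)
A' = {2, 4, 5, 9, 13, 14, 15, 16, 19}

{2, 4, 5, 9, 13, 14, 15, 16, 19}


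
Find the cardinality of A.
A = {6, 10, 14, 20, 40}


Set A = {6, 10, 14, 20, 40}
Listing elements: 6, 10, 14, 20, 40
Counting: 5 elements
|A| = 5

5


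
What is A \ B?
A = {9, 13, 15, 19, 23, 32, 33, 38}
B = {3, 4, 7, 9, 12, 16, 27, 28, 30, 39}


Set A = {9, 13, 15, 19, 23, 32, 33, 38}
Set B = {3, 4, 7, 9, 12, 16, 27, 28, 30, 39}
A \ B includes elements in A that are not in B.
Check each element of A:
9 (in B, remove), 13 (not in B, keep), 15 (not in B, keep), 19 (not in B, keep), 23 (not in B, keep), 32 (not in B, keep), 33 (not in B, keep), 38 (not in B, keep)
A \ B = {13, 15, 19, 23, 32, 33, 38}

{13, 15, 19, 23, 32, 33, 38}


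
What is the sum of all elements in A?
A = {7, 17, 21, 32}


Set A = {7, 17, 21, 32}
Sum = 7 + 17 + 21 + 32 = 77

77


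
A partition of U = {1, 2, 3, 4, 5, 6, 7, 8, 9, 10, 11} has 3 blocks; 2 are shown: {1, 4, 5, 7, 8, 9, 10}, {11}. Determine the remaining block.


U = {1, 2, 3, 4, 5, 6, 7, 8, 9, 10, 11}
Shown blocks: {1, 4, 5, 7, 8, 9, 10}, {11}
A partition's blocks are pairwise disjoint and cover U, so the missing block = U \ (union of shown blocks).
Union of shown blocks: {1, 4, 5, 7, 8, 9, 10, 11}
Missing block = U \ (union) = {2, 3, 6}

{2, 3, 6}


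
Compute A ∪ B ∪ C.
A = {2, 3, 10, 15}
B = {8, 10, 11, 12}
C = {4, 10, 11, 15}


Set A = {2, 3, 10, 15}
Set B = {8, 10, 11, 12}
Set C = {4, 10, 11, 15}
First, A ∪ B = {2, 3, 8, 10, 11, 12, 15}
Then, (A ∪ B) ∪ C = {2, 3, 4, 8, 10, 11, 12, 15}

{2, 3, 4, 8, 10, 11, 12, 15}


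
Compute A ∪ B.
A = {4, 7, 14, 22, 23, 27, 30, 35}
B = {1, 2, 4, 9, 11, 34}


Set A = {4, 7, 14, 22, 23, 27, 30, 35}
Set B = {1, 2, 4, 9, 11, 34}
A ∪ B includes all elements in either set.
Elements from A: {4, 7, 14, 22, 23, 27, 30, 35}
Elements from B not already included: {1, 2, 9, 11, 34}
A ∪ B = {1, 2, 4, 7, 9, 11, 14, 22, 23, 27, 30, 34, 35}

{1, 2, 4, 7, 9, 11, 14, 22, 23, 27, 30, 34, 35}


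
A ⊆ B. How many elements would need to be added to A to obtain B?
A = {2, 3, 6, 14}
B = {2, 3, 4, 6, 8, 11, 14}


Set A = {2, 3, 6, 14}, |A| = 4
Set B = {2, 3, 4, 6, 8, 11, 14}, |B| = 7
Since A ⊆ B: B \ A = {4, 8, 11}
|B| - |A| = 7 - 4 = 3

3


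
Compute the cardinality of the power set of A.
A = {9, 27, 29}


Set A = {9, 27, 29}
|A| = 3
The power set P(A) contains all subsets of A.
|P(A)| = 2^|A| = 2^3 = 8

8


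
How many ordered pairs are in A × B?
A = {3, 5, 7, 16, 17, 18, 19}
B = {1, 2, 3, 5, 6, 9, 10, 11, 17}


Set A = {3, 5, 7, 16, 17, 18, 19} has 7 elements.
Set B = {1, 2, 3, 5, 6, 9, 10, 11, 17} has 9 elements.
|A × B| = |A| × |B| = 7 × 9 = 63

63


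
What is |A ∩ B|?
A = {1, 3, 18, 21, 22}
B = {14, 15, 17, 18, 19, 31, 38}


Set A = {1, 3, 18, 21, 22}
Set B = {14, 15, 17, 18, 19, 31, 38}
A ∩ B = {18}
|A ∩ B| = 1

1


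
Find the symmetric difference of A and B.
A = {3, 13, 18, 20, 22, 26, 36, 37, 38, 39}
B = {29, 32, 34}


Set A = {3, 13, 18, 20, 22, 26, 36, 37, 38, 39}
Set B = {29, 32, 34}
A △ B = (A \ B) ∪ (B \ A)
Elements in A but not B: {3, 13, 18, 20, 22, 26, 36, 37, 38, 39}
Elements in B but not A: {29, 32, 34}
A △ B = {3, 13, 18, 20, 22, 26, 29, 32, 34, 36, 37, 38, 39}

{3, 13, 18, 20, 22, 26, 29, 32, 34, 36, 37, 38, 39}


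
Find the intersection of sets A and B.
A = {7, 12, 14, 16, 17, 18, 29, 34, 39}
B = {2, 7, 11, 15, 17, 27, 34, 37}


Set A = {7, 12, 14, 16, 17, 18, 29, 34, 39}
Set B = {2, 7, 11, 15, 17, 27, 34, 37}
A ∩ B includes only elements in both sets.
Check each element of A against B:
7 ✓, 12 ✗, 14 ✗, 16 ✗, 17 ✓, 18 ✗, 29 ✗, 34 ✓, 39 ✗
A ∩ B = {7, 17, 34}

{7, 17, 34}


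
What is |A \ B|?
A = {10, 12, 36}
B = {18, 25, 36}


Set A = {10, 12, 36}
Set B = {18, 25, 36}
A \ B = {10, 12}
|A \ B| = 2

2


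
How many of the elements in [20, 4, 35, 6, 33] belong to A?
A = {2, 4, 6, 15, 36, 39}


Set A = {2, 4, 6, 15, 36, 39}
Candidates: [20, 4, 35, 6, 33]
Check each candidate:
20 ∉ A, 4 ∈ A, 35 ∉ A, 6 ∈ A, 33 ∉ A
Count of candidates in A: 2

2


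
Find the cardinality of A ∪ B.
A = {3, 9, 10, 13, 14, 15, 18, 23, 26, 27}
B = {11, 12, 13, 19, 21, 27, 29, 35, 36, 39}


Set A = {3, 9, 10, 13, 14, 15, 18, 23, 26, 27}, |A| = 10
Set B = {11, 12, 13, 19, 21, 27, 29, 35, 36, 39}, |B| = 10
A ∩ B = {13, 27}, |A ∩ B| = 2
|A ∪ B| = |A| + |B| - |A ∩ B| = 10 + 10 - 2 = 18

18


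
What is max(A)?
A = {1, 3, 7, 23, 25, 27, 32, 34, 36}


Set A = {1, 3, 7, 23, 25, 27, 32, 34, 36}
Elements in ascending order: 1, 3, 7, 23, 25, 27, 32, 34, 36
The largest element is 36.

36


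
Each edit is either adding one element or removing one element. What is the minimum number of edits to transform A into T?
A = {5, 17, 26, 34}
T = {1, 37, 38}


Set A = {5, 17, 26, 34}
Set T = {1, 37, 38}
Elements to remove from A (in A, not in T): {5, 17, 26, 34} → 4 removals
Elements to add to A (in T, not in A): {1, 37, 38} → 3 additions
Total edits = 4 + 3 = 7

7


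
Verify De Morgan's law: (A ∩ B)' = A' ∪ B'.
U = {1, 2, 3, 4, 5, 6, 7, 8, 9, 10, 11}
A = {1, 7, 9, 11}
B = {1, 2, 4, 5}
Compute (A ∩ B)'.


U = {1, 2, 3, 4, 5, 6, 7, 8, 9, 10, 11}
A = {1, 7, 9, 11}, B = {1, 2, 4, 5}
A ∩ B = {1}
(A ∩ B)' = U \ (A ∩ B) = {2, 3, 4, 5, 6, 7, 8, 9, 10, 11}
Verification via A' ∪ B': A' = {2, 3, 4, 5, 6, 8, 10}, B' = {3, 6, 7, 8, 9, 10, 11}
A' ∪ B' = {2, 3, 4, 5, 6, 7, 8, 9, 10, 11} ✓

{2, 3, 4, 5, 6, 7, 8, 9, 10, 11}


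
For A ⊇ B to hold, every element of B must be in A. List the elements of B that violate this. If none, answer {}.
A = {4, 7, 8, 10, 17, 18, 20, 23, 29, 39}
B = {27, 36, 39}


Set A = {4, 7, 8, 10, 17, 18, 20, 23, 29, 39}
Set B = {27, 36, 39}
Check each element of B against A:
27 ∉ A (include), 36 ∉ A (include), 39 ∈ A
Elements of B not in A: {27, 36}

{27, 36}


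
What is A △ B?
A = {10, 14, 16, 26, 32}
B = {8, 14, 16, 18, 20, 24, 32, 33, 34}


Set A = {10, 14, 16, 26, 32}
Set B = {8, 14, 16, 18, 20, 24, 32, 33, 34}
A △ B = (A \ B) ∪ (B \ A)
Elements in A but not B: {10, 26}
Elements in B but not A: {8, 18, 20, 24, 33, 34}
A △ B = {8, 10, 18, 20, 24, 26, 33, 34}

{8, 10, 18, 20, 24, 26, 33, 34}


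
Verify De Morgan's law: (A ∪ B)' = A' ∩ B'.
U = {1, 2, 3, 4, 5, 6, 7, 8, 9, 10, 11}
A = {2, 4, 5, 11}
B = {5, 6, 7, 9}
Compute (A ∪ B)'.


U = {1, 2, 3, 4, 5, 6, 7, 8, 9, 10, 11}
A = {2, 4, 5, 11}, B = {5, 6, 7, 9}
A ∪ B = {2, 4, 5, 6, 7, 9, 11}
(A ∪ B)' = U \ (A ∪ B) = {1, 3, 8, 10}
Verification via A' ∩ B': A' = {1, 3, 6, 7, 8, 9, 10}, B' = {1, 2, 3, 4, 8, 10, 11}
A' ∩ B' = {1, 3, 8, 10} ✓

{1, 3, 8, 10}


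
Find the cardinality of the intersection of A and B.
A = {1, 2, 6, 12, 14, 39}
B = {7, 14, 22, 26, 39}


Set A = {1, 2, 6, 12, 14, 39}
Set B = {7, 14, 22, 26, 39}
A ∩ B = {14, 39}
|A ∩ B| = 2

2


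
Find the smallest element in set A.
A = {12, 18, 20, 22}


Set A = {12, 18, 20, 22}
Elements in ascending order: 12, 18, 20, 22
The smallest element is 12.

12


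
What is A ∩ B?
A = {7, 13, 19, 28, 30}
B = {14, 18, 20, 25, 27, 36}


Set A = {7, 13, 19, 28, 30}
Set B = {14, 18, 20, 25, 27, 36}
A ∩ B includes only elements in both sets.
Check each element of A against B:
7 ✗, 13 ✗, 19 ✗, 28 ✗, 30 ✗
A ∩ B = {}

{}


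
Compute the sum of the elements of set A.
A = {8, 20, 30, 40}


Set A = {8, 20, 30, 40}
Sum = 8 + 20 + 30 + 40 = 98

98


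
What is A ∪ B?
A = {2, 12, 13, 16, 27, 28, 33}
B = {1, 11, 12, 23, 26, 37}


Set A = {2, 12, 13, 16, 27, 28, 33}
Set B = {1, 11, 12, 23, 26, 37}
A ∪ B includes all elements in either set.
Elements from A: {2, 12, 13, 16, 27, 28, 33}
Elements from B not already included: {1, 11, 23, 26, 37}
A ∪ B = {1, 2, 11, 12, 13, 16, 23, 26, 27, 28, 33, 37}

{1, 2, 11, 12, 13, 16, 23, 26, 27, 28, 33, 37}


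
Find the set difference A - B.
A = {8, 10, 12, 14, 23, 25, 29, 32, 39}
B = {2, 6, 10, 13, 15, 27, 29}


Set A = {8, 10, 12, 14, 23, 25, 29, 32, 39}
Set B = {2, 6, 10, 13, 15, 27, 29}
A \ B includes elements in A that are not in B.
Check each element of A:
8 (not in B, keep), 10 (in B, remove), 12 (not in B, keep), 14 (not in B, keep), 23 (not in B, keep), 25 (not in B, keep), 29 (in B, remove), 32 (not in B, keep), 39 (not in B, keep)
A \ B = {8, 12, 14, 23, 25, 32, 39}

{8, 12, 14, 23, 25, 32, 39}


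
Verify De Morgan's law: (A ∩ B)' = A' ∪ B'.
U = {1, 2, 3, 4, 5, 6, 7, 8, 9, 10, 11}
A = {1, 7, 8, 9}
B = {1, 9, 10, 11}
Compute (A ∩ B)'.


U = {1, 2, 3, 4, 5, 6, 7, 8, 9, 10, 11}
A = {1, 7, 8, 9}, B = {1, 9, 10, 11}
A ∩ B = {1, 9}
(A ∩ B)' = U \ (A ∩ B) = {2, 3, 4, 5, 6, 7, 8, 10, 11}
Verification via A' ∪ B': A' = {2, 3, 4, 5, 6, 10, 11}, B' = {2, 3, 4, 5, 6, 7, 8}
A' ∪ B' = {2, 3, 4, 5, 6, 7, 8, 10, 11} ✓

{2, 3, 4, 5, 6, 7, 8, 10, 11}


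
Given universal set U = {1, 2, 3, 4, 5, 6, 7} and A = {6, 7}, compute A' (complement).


Universal set U = {1, 2, 3, 4, 5, 6, 7}
Set A = {6, 7}
A' = U \ A = elements in U but not in A
Checking each element of U:
1 (not in A, include), 2 (not in A, include), 3 (not in A, include), 4 (not in A, include), 5 (not in A, include), 6 (in A, exclude), 7 (in A, exclude)
A' = {1, 2, 3, 4, 5}

{1, 2, 3, 4, 5}


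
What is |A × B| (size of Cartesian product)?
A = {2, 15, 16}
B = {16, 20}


Set A = {2, 15, 16} has 3 elements.
Set B = {16, 20} has 2 elements.
|A × B| = |A| × |B| = 3 × 2 = 6

6


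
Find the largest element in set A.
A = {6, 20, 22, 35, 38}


Set A = {6, 20, 22, 35, 38}
Elements in ascending order: 6, 20, 22, 35, 38
The largest element is 38.

38


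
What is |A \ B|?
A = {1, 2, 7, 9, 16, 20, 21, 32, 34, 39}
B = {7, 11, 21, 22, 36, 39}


Set A = {1, 2, 7, 9, 16, 20, 21, 32, 34, 39}
Set B = {7, 11, 21, 22, 36, 39}
A \ B = {1, 2, 9, 16, 20, 32, 34}
|A \ B| = 7

7


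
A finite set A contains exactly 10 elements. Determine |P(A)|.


The set has 10 elements.
The power set contains all possible subsets.
|P(A)| = 2^|A| = 2^10 = 1024

1024


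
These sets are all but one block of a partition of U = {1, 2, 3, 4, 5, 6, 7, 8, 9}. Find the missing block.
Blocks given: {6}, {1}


U = {1, 2, 3, 4, 5, 6, 7, 8, 9}
Shown blocks: {6}, {1}
A partition's blocks are pairwise disjoint and cover U, so the missing block = U \ (union of shown blocks).
Union of shown blocks: {1, 6}
Missing block = U \ (union) = {2, 3, 4, 5, 7, 8, 9}

{2, 3, 4, 5, 7, 8, 9}


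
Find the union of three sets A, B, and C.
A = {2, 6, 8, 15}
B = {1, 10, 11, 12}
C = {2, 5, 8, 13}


Set A = {2, 6, 8, 15}
Set B = {1, 10, 11, 12}
Set C = {2, 5, 8, 13}
First, A ∪ B = {1, 2, 6, 8, 10, 11, 12, 15}
Then, (A ∪ B) ∪ C = {1, 2, 5, 6, 8, 10, 11, 12, 13, 15}

{1, 2, 5, 6, 8, 10, 11, 12, 13, 15}


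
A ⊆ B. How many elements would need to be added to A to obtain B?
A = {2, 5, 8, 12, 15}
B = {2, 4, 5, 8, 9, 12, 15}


Set A = {2, 5, 8, 12, 15}, |A| = 5
Set B = {2, 4, 5, 8, 9, 12, 15}, |B| = 7
Since A ⊆ B: B \ A = {4, 9}
|B| - |A| = 7 - 5 = 2

2


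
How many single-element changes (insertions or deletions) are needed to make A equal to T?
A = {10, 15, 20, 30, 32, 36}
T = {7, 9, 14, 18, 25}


Set A = {10, 15, 20, 30, 32, 36}
Set T = {7, 9, 14, 18, 25}
Elements to remove from A (in A, not in T): {10, 15, 20, 30, 32, 36} → 6 removals
Elements to add to A (in T, not in A): {7, 9, 14, 18, 25} → 5 additions
Total edits = 6 + 5 = 11

11


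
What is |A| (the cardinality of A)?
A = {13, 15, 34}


Set A = {13, 15, 34}
Listing elements: 13, 15, 34
Counting: 3 elements
|A| = 3

3


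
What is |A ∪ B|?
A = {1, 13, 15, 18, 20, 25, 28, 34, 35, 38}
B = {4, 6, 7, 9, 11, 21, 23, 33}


Set A = {1, 13, 15, 18, 20, 25, 28, 34, 35, 38}, |A| = 10
Set B = {4, 6, 7, 9, 11, 21, 23, 33}, |B| = 8
A ∩ B = {}, |A ∩ B| = 0
|A ∪ B| = |A| + |B| - |A ∩ B| = 10 + 8 - 0 = 18

18


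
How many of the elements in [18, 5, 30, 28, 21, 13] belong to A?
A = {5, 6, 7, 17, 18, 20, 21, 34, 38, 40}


Set A = {5, 6, 7, 17, 18, 20, 21, 34, 38, 40}
Candidates: [18, 5, 30, 28, 21, 13]
Check each candidate:
18 ∈ A, 5 ∈ A, 30 ∉ A, 28 ∉ A, 21 ∈ A, 13 ∉ A
Count of candidates in A: 3

3


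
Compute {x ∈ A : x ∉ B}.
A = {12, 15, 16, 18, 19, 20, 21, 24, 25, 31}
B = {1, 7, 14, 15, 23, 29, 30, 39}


Set A = {12, 15, 16, 18, 19, 20, 21, 24, 25, 31}
Set B = {1, 7, 14, 15, 23, 29, 30, 39}
Check each element of A against B:
12 ∉ B (include), 15 ∈ B, 16 ∉ B (include), 18 ∉ B (include), 19 ∉ B (include), 20 ∉ B (include), 21 ∉ B (include), 24 ∉ B (include), 25 ∉ B (include), 31 ∉ B (include)
Elements of A not in B: {12, 16, 18, 19, 20, 21, 24, 25, 31}

{12, 16, 18, 19, 20, 21, 24, 25, 31}


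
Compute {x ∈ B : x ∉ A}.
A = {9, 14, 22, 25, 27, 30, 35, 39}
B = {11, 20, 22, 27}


Set A = {9, 14, 22, 25, 27, 30, 35, 39}
Set B = {11, 20, 22, 27}
Check each element of B against A:
11 ∉ A (include), 20 ∉ A (include), 22 ∈ A, 27 ∈ A
Elements of B not in A: {11, 20}

{11, 20}


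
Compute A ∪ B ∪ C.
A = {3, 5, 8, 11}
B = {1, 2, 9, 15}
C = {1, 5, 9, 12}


Set A = {3, 5, 8, 11}
Set B = {1, 2, 9, 15}
Set C = {1, 5, 9, 12}
First, A ∪ B = {1, 2, 3, 5, 8, 9, 11, 15}
Then, (A ∪ B) ∪ C = {1, 2, 3, 5, 8, 9, 11, 12, 15}

{1, 2, 3, 5, 8, 9, 11, 12, 15}


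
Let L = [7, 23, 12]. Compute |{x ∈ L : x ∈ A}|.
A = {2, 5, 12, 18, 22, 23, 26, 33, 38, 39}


Set A = {2, 5, 12, 18, 22, 23, 26, 33, 38, 39}
Candidates: [7, 23, 12]
Check each candidate:
7 ∉ A, 23 ∈ A, 12 ∈ A
Count of candidates in A: 2

2


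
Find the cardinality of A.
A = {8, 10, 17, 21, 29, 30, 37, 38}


Set A = {8, 10, 17, 21, 29, 30, 37, 38}
Listing elements: 8, 10, 17, 21, 29, 30, 37, 38
Counting: 8 elements
|A| = 8

8


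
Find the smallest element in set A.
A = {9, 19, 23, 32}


Set A = {9, 19, 23, 32}
Elements in ascending order: 9, 19, 23, 32
The smallest element is 9.

9


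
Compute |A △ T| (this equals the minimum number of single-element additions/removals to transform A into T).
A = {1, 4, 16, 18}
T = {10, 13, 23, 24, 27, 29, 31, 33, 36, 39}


Set A = {1, 4, 16, 18}
Set T = {10, 13, 23, 24, 27, 29, 31, 33, 36, 39}
Elements to remove from A (in A, not in T): {1, 4, 16, 18} → 4 removals
Elements to add to A (in T, not in A): {10, 13, 23, 24, 27, 29, 31, 33, 36, 39} → 10 additions
Total edits = 4 + 10 = 14

14


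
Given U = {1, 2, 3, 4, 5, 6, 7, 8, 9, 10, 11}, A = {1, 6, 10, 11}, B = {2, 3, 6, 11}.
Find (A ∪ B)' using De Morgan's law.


U = {1, 2, 3, 4, 5, 6, 7, 8, 9, 10, 11}
A = {1, 6, 10, 11}, B = {2, 3, 6, 11}
A ∪ B = {1, 2, 3, 6, 10, 11}
(A ∪ B)' = U \ (A ∪ B) = {4, 5, 7, 8, 9}
Verification via A' ∩ B': A' = {2, 3, 4, 5, 7, 8, 9}, B' = {1, 4, 5, 7, 8, 9, 10}
A' ∩ B' = {4, 5, 7, 8, 9} ✓

{4, 5, 7, 8, 9}


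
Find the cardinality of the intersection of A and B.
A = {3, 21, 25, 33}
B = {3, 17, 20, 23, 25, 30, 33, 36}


Set A = {3, 21, 25, 33}
Set B = {3, 17, 20, 23, 25, 30, 33, 36}
A ∩ B = {3, 25, 33}
|A ∩ B| = 3

3


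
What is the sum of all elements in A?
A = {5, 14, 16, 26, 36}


Set A = {5, 14, 16, 26, 36}
Sum = 5 + 14 + 16 + 26 + 36 = 97

97


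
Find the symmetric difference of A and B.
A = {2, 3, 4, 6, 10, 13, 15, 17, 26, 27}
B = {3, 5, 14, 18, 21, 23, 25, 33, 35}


Set A = {2, 3, 4, 6, 10, 13, 15, 17, 26, 27}
Set B = {3, 5, 14, 18, 21, 23, 25, 33, 35}
A △ B = (A \ B) ∪ (B \ A)
Elements in A but not B: {2, 4, 6, 10, 13, 15, 17, 26, 27}
Elements in B but not A: {5, 14, 18, 21, 23, 25, 33, 35}
A △ B = {2, 4, 5, 6, 10, 13, 14, 15, 17, 18, 21, 23, 25, 26, 27, 33, 35}

{2, 4, 5, 6, 10, 13, 14, 15, 17, 18, 21, 23, 25, 26, 27, 33, 35}


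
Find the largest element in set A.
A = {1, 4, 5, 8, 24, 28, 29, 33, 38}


Set A = {1, 4, 5, 8, 24, 28, 29, 33, 38}
Elements in ascending order: 1, 4, 5, 8, 24, 28, 29, 33, 38
The largest element is 38.

38


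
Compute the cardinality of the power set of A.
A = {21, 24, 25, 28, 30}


Set A = {21, 24, 25, 28, 30}
|A| = 5
The power set P(A) contains all subsets of A.
|P(A)| = 2^|A| = 2^5 = 32

32


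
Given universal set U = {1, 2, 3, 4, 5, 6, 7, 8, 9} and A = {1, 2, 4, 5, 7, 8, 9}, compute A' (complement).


Universal set U = {1, 2, 3, 4, 5, 6, 7, 8, 9}
Set A = {1, 2, 4, 5, 7, 8, 9}
A' = U \ A = elements in U but not in A
Checking each element of U:
1 (in A, exclude), 2 (in A, exclude), 3 (not in A, include), 4 (in A, exclude), 5 (in A, exclude), 6 (not in A, include), 7 (in A, exclude), 8 (in A, exclude), 9 (in A, exclude)
A' = {3, 6}

{3, 6}


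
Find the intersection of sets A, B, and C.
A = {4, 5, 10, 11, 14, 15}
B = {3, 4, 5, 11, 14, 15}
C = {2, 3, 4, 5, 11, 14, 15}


Set A = {4, 5, 10, 11, 14, 15}
Set B = {3, 4, 5, 11, 14, 15}
Set C = {2, 3, 4, 5, 11, 14, 15}
First, A ∩ B = {4, 5, 11, 14, 15}
Then, (A ∩ B) ∩ C = {4, 5, 11, 14, 15}

{4, 5, 11, 14, 15}


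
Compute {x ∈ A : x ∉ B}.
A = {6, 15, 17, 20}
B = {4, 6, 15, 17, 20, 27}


Set A = {6, 15, 17, 20}
Set B = {4, 6, 15, 17, 20, 27}
Check each element of A against B:
6 ∈ B, 15 ∈ B, 17 ∈ B, 20 ∈ B
Elements of A not in B: {}

{}
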